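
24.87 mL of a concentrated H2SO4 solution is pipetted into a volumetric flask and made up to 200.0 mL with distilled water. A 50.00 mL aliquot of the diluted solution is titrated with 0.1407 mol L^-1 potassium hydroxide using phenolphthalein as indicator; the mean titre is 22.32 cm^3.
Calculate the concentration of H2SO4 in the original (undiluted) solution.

0.2525 mol/L

H2SO4 + 2 KOH → K2SO4 + 2 H2O
n(KOH) = 0.02232 × 0.1407 = 3.140 × 10^-3 mol
From the 1:2 ratio, n(H2SO4) in the aliquot = 1/2 × 3.140 × 10^-3 = 1.570 × 10^-3 mol
[H2SO4]_dilute = 1.570 × 10^-3 / 0.05000 = 0.03140 mol/L
Dilution factor = 200.0 / 24.87 = 8.042
[H2SO4]_stock = 0.03140 × 8.042 = 0.2525 mol/L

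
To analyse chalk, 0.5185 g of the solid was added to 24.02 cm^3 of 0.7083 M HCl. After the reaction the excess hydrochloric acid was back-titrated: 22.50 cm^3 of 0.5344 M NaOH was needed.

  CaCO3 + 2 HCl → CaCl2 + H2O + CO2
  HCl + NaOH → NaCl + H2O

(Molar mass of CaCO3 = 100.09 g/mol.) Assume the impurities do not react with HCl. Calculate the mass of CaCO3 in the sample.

0.2497 g

n(HCl) added = 0.02402 × 0.7083 = 0.01701 mol
n(NaOH) used in back-titration = 0.02250 × 0.5344 = 0.01202 mol
n(HCl) left over = 0.01202 mol (1:1 ratio)
n(HCl) consumed by analyte = 0.01701 − 0.01202 = 4.989 × 10^-3 mol
From the 1:2 ratio, n(CaCO3) = 1/2 × 4.989 × 10^-3 = 2.495 × 10^-3 mol
mass of CaCO3 = 2.495 × 10^-3 × 100.09 = 0.2497 g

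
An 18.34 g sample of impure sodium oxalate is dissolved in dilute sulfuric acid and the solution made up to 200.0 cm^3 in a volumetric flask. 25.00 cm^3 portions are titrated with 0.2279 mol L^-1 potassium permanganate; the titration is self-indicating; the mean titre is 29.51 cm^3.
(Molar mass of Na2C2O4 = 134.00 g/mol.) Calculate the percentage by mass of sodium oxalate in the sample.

98.28 %

2 MnO4^- + 5 C2O4^2- + 16 H^+ → 2 Mn^2+ + 10 CO2 + 8 H2O
n(KMnO4) per titration = 0.02951 × 0.2279 = 6.725 × 10^-3 mol
From the 5:2 ratio, n(Na2C2O4) in each aliquot = 5/2 × 6.725 × 10^-3 = 0.01681 mol
n(Na2C2O4) in the whole flask = 0.01681 × 200.0/25.00 = 0.1345 mol
mass of Na2C2O4 = 0.1345 × 134.00 = 18.02 g
% Na2C2O4 = 18.02 / 18.34 × 100 = 98.28 %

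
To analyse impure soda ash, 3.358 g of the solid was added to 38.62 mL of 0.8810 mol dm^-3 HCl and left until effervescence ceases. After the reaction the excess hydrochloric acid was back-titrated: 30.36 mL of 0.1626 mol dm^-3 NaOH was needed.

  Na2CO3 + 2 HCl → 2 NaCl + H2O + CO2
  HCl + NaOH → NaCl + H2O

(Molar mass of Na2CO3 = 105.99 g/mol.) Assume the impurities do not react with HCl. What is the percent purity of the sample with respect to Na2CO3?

45.91 %

n(HCl) added = 0.03862 × 0.8810 = 0.03402 mol
n(NaOH) used in back-titration = 0.03036 × 0.1626 = 4.937 × 10^-3 mol
n(HCl) left over = 4.937 × 10^-3 mol (1:1 ratio)
n(HCl) consumed by analyte = 0.03402 − 4.937 × 10^-3 = 0.02909 mol
From the 1:2 ratio, n(Na2CO3) = 1/2 × 0.02909 = 0.01454 mol
mass of Na2CO3 = 0.01454 × 105.99 = 1.542 g
% Na2CO3 = 1.542 / 3.358 × 100 = 45.91 %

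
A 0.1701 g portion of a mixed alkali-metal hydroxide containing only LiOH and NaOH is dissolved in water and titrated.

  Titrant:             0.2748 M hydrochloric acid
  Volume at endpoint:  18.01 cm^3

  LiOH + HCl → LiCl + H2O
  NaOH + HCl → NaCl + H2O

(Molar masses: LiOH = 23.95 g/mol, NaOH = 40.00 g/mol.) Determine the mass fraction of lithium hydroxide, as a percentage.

24.45 %

n(HCl) = 0.01801 × 0.2748 = 4.949 × 10^-3 mol
Let x = n(LiOH), y = n(NaOH).
Titrant: 1x + 1y = 4.949 × 10^-3;  mass: 23.95x + 40.00y = 0.1701
Solving, x = 1.736 × 10^-3 mol, y = 3.213 × 10^-3 mol
mass of LiOH = 1.736 × 10^-3 × 23.95 = 0.04158 g
% LiOH = 0.04158 / 0.1701 × 100 = 24.45 %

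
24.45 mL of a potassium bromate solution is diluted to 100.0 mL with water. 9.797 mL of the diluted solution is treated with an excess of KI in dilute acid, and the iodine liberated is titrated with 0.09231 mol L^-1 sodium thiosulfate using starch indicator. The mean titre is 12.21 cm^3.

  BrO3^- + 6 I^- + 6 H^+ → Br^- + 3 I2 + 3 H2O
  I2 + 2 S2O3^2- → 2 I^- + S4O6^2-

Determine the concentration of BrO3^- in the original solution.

n(S2O3^2-) = 0.01221 × 0.09231 = 1.127 × 10^-3 mol
n(I2) = n(S2O3^2-)/2 = 5.636 × 10^-4 mol
From the 1:3 ratio, n(BrO3^-) in the aliquot = 1/3 × 5.636 × 10^-4 = 1.879 × 10^-4 mol
[BrO3^-]_dilute = 1.879 × 10^-4 / 0.009797 = 0.01917 mol/L
[BrO3^-]_original = 0.01917 × 100.0/24.45 = 0.07842 mol/L

0.07842 mol/L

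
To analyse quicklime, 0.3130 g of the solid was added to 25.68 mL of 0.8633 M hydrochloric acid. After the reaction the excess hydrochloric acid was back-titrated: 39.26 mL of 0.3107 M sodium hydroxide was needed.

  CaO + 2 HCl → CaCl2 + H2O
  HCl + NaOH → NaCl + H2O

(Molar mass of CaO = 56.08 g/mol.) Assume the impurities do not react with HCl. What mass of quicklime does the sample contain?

n(HCl) added = 0.02568 × 0.8633 = 0.02217 mol
n(NaOH) used in back-titration = 0.03926 × 0.3107 = 0.01220 mol
n(HCl) left over = 0.01220 mol (1:1 ratio)
n(HCl) consumed by analyte = 0.02217 − 0.01220 = 9.971 × 10^-3 mol
From the 1:2 ratio, n(CaO) = 1/2 × 9.971 × 10^-3 = 4.986 × 10^-3 mol
mass of CaO = 4.986 × 10^-3 × 56.08 = 0.2796 g

0.2796 g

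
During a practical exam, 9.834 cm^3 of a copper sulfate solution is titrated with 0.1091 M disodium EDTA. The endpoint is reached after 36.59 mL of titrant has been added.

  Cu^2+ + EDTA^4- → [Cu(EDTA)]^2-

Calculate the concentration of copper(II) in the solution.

0.4059 M

n(EDTA) = 0.03659 L × 0.1091 mol/L = 3.992 × 10^-3 mol
n(Cu2+) = 3.992 × 10^-3 mol (1:1 mole ratio)
[Cu2+] = 3.992 × 10^-3 mol / 0.009834 L = 0.4059 mol/L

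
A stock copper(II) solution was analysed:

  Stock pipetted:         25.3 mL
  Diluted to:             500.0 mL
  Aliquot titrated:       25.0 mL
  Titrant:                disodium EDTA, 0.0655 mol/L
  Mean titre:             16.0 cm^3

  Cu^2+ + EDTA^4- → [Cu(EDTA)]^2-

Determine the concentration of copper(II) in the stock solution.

n(EDTA) = 0.0160 × 0.0655 = 1.05 × 10^-3 mol
n(Cu2+) in the aliquot = 1.05 × 10^-3 mol (1:1 ratio)
[Cu2+]_dilute = 1.05 × 10^-3 / 0.0250 = 0.0419 mol/L
Dilution factor = 500.0 / 25.3 = 19.76
[Cu2+]_stock = 0.0419 × 19.76 = 0.828 mol/L

0.828 mol/L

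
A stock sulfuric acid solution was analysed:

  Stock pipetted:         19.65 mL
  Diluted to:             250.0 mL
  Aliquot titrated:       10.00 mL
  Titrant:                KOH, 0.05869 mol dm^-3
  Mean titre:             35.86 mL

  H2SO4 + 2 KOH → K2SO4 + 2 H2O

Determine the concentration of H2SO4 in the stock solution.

n(KOH) = 0.03586 × 0.05869 = 2.105 × 10^-3 mol
From the 1:2 ratio, n(H2SO4) in the aliquot = 1/2 × 2.105 × 10^-3 = 1.052 × 10^-3 mol
[H2SO4]_dilute = 1.052 × 10^-3 / 0.01000 = 0.1052 mol/L
Dilution factor = 250.0 / 19.65 = 12.72
[H2SO4]_stock = 0.1052 × 12.72 = 1.339 mol/L

1.339 mol/L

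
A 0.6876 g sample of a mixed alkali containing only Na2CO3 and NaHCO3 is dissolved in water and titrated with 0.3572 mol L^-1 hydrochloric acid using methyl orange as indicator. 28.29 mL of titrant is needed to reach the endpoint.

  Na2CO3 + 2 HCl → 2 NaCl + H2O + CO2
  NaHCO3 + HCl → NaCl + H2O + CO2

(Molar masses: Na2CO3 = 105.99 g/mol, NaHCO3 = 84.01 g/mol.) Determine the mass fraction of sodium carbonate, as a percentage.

n(HCl) = 0.02829 × 0.3572 = 0.01011 mol
Let x = n(Na2CO3), y = n(NaHCO3).
Titrant: 2x + 1y = 0.01011;  mass: 105.99x + 84.01y = 0.6876
Solving, x = 2.601 × 10^-3 mol, y = 4.903 × 10^-3 mol
mass of Na2CO3 = 2.601 × 10^-3 × 105.99 = 0.2757 g
% Na2CO3 = 0.2757 / 0.6876 × 100 = 40.09 %

40.09 %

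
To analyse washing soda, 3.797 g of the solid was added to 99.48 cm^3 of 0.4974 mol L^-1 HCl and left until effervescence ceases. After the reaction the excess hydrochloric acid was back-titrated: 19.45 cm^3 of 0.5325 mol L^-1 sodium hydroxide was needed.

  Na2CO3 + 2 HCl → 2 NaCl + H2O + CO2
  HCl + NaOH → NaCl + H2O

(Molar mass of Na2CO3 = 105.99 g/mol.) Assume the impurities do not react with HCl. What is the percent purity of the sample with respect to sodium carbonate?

54.61 %

n(HCl) added = 0.09948 × 0.4974 = 0.04948 mol
n(NaOH) used in back-titration = 0.01945 × 0.5325 = 0.01036 mol
n(HCl) left over = 0.01036 mol (1:1 ratio)
n(HCl) consumed by analyte = 0.04948 − 0.01036 = 0.03912 mol
From the 1:2 ratio, n(Na2CO3) = 1/2 × 0.03912 = 0.01956 mol
mass of Na2CO3 = 0.01956 × 105.99 = 2.073 g
% Na2CO3 = 2.073 / 3.797 × 100 = 54.61 %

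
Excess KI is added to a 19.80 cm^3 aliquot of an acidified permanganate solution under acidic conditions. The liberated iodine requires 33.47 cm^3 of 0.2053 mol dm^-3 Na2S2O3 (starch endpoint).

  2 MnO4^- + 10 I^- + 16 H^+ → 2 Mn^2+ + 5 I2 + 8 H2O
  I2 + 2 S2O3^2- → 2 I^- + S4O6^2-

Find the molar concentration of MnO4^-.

0.06941 mol/L

n(S2O3^2-) = 0.03347 × 0.2053 = 6.871 × 10^-3 mol
n(I2) = n(S2O3^2-)/2 = 3.436 × 10^-3 mol
From the 2:5 ratio, n(MnO4^-) in the aliquot = 2/5 × 3.436 × 10^-3 = 1.374 × 10^-3 mol
[MnO4^-] = 1.374 × 10^-3 / 0.01980 = 0.06941 mol/L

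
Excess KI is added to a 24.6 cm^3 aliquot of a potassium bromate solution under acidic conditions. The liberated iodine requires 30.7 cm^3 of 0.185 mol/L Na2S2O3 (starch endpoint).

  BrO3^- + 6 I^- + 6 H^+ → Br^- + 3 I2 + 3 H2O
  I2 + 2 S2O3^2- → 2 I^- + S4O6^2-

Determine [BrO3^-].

0.0385 mol/L

n(S2O3^2-) = 0.0307 × 0.185 = 5.68 × 10^-3 mol
n(I2) = n(S2O3^2-)/2 = 2.84 × 10^-3 mol
From the 1:3 ratio, n(BrO3^-) in the aliquot = 1/3 × 2.84 × 10^-3 = 9.47 × 10^-4 mol
[BrO3^-] = 9.47 × 10^-4 / 0.0246 = 0.0385 mol/L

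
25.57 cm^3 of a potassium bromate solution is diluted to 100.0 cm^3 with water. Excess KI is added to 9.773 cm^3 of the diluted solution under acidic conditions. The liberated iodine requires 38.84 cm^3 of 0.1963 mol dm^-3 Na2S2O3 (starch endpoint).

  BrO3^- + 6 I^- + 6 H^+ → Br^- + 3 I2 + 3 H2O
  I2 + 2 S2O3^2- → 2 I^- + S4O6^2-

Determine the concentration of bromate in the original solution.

n(S2O3^2-) = 0.03884 × 0.1963 = 7.624 × 10^-3 mol
n(I2) = n(S2O3^2-)/2 = 3.812 × 10^-3 mol
From the 1:3 ratio, n(BrO3^-) in the aliquot = 1/3 × 3.812 × 10^-3 = 1.271 × 10^-3 mol
[BrO3^-]_dilute = 1.271 × 10^-3 / 0.009773 = 0.1300 mol/L
[BrO3^-]_original = 0.1300 × 100.0/25.57 = 0.5085 mol/L

0.5085 mol/L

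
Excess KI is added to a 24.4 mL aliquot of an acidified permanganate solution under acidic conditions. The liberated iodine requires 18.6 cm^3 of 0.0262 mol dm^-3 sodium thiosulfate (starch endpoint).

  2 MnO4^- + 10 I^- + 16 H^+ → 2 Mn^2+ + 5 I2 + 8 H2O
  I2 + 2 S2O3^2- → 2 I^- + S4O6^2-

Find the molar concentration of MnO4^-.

n(S2O3^2-) = 0.0186 × 0.0262 = 4.87 × 10^-4 mol
n(I2) = n(S2O3^2-)/2 = 2.44 × 10^-4 mol
From the 2:5 ratio, n(MnO4^-) in the aliquot = 2/5 × 2.44 × 10^-4 = 9.75 × 10^-5 mol
[MnO4^-] = 9.75 × 10^-5 / 0.0244 = 0.00399 mol/L

0.00399 mol/L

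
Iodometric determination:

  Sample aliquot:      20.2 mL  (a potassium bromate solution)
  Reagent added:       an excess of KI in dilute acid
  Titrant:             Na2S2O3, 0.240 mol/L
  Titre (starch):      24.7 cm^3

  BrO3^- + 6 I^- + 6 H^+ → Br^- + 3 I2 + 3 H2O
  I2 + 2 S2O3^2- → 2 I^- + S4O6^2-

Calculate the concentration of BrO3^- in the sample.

0.0489 mol/L

n(S2O3^2-) = 0.0247 × 0.240 = 5.93 × 10^-3 mol
n(I2) = n(S2O3^2-)/2 = 2.96 × 10^-3 mol
From the 1:3 ratio, n(BrO3^-) in the aliquot = 1/3 × 2.96 × 10^-3 = 9.88 × 10^-4 mol
[BrO3^-] = 9.88 × 10^-4 / 0.0202 = 0.0489 mol/L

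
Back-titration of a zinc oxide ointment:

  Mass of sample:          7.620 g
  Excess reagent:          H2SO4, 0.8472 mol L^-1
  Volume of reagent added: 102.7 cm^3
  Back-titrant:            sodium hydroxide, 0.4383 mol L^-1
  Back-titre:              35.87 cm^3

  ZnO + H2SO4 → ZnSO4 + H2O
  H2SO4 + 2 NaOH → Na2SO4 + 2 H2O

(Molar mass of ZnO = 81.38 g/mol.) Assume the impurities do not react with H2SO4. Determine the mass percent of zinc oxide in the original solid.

n(H2SO4) added = 0.1027 × 0.8472 = 0.08701 mol
n(NaOH) used in back-titration = 0.03587 × 0.4383 = 0.01572 mol
From the 1:2 ratio, n(H2SO4) left over = 1/2 × 0.01572 = 7.861 × 10^-3 mol
n(H2SO4) consumed by analyte = 0.08701 − 7.861 × 10^-3 = 0.07915 mol
n(ZnO) = 0.07915 mol (1:1 ratio)
mass of ZnO = 0.07915 × 81.38 = 6.441 g
% ZnO = 6.441 / 7.620 × 100 = 84.53 %

84.53 %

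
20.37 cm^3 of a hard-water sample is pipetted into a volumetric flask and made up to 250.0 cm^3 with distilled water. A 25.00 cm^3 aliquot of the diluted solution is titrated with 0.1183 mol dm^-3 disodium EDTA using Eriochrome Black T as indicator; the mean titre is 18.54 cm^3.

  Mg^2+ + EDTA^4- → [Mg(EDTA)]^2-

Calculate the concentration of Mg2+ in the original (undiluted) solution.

n(EDTA) = 0.01854 × 0.1183 = 2.193 × 10^-3 mol
n(Mg2+) in the aliquot = 2.193 × 10^-3 mol (1:1 ratio)
[Mg2+]_dilute = 2.193 × 10^-3 / 0.02500 = 0.08773 mol/L
Dilution factor = 250.0 / 20.37 = 12.27
[Mg2+]_stock = 0.08773 × 12.27 = 1.077 mol/L

1.077 mol/L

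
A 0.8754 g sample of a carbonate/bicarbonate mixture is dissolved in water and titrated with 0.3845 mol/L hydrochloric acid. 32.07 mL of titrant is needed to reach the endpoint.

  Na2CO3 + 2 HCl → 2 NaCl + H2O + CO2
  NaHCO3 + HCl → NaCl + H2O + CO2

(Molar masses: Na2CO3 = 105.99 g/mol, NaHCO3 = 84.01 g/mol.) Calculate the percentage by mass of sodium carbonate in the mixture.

n(HCl) = 0.03207 × 0.3845 = 0.01233 mol
Let x = n(Na2CO3), y = n(NaHCO3).
Titrant: 2x + 1y = 0.01233;  mass: 105.99x + 84.01y = 0.8754
Solving, x = 2.588 × 10^-3 mol, y = 7.155 × 10^-3 mol
mass of Na2CO3 = 2.588 × 10^-3 × 105.99 = 0.2743 g
% Na2CO3 = 0.2743 / 0.8754 × 100 = 31.33 %

31.33 %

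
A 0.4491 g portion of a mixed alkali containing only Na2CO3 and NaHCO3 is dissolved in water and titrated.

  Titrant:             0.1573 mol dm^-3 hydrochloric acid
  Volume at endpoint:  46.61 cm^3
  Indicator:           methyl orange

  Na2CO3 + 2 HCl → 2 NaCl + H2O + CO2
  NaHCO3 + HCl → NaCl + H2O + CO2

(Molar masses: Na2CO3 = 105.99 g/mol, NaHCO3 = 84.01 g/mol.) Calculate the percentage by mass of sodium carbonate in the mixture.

n(HCl) = 0.04661 × 0.1573 = 7.332 × 10^-3 mol
Let x = n(Na2CO3), y = n(NaHCO3).
Titrant: 2x + 1y = 7.332 × 10^-3;  mass: 105.99x + 84.01y = 0.4491
Solving, x = 2.690 × 10^-3 mol, y = 1.952 × 10^-3 mol
mass of Na2CO3 = 2.690 × 10^-3 × 105.99 = 0.2851 g
% Na2CO3 = 0.2851 / 0.4491 × 100 = 63.48 %

63.48 %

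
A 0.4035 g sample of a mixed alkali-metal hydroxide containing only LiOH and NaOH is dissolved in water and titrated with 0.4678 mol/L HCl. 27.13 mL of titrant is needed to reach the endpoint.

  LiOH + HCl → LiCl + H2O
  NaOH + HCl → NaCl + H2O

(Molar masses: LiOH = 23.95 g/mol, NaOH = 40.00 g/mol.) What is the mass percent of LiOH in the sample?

n(HCl) = 0.02713 × 0.4678 = 0.01269 mol
Let x = n(LiOH), y = n(NaOH).
Titrant: 1x + 1y = 0.01269;  mass: 23.95x + 40.00y = 0.4035
Solving, x = 6.490 × 10^-3 mol, y = 6.202 × 10^-3 mol
mass of LiOH = 6.490 × 10^-3 × 23.95 = 0.1554 g
% LiOH = 0.1554 / 0.4035 × 100 = 38.52 %

38.52 %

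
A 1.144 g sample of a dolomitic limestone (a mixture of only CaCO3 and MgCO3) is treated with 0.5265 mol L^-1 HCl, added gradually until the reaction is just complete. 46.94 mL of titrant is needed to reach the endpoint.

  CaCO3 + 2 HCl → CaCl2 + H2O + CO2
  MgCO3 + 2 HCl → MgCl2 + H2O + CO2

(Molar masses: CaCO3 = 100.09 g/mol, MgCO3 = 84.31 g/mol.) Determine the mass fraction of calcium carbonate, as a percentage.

n(HCl) = 0.04694 × 0.5265 = 0.02471 mol
Let x = n(CaCO3), y = n(MgCO3).
Titrant: 2x + 2y = 0.02471;  mass: 100.09x + 84.31y = 1.144
Solving, x = 6.476 × 10^-3 mol, y = 5.881 × 10^-3 mol
mass of CaCO3 = 6.476 × 10^-3 × 100.09 = 0.6481 g
% CaCO3 = 0.6481 / 1.144 × 100 = 56.66 %

56.66 %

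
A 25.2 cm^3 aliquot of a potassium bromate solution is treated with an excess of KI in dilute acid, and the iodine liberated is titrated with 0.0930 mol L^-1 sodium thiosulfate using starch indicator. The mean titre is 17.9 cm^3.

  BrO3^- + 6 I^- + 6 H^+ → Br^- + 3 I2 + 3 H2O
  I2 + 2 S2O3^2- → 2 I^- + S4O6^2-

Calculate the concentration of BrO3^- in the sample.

n(S2O3^2-) = 0.0179 × 0.0930 = 1.66 × 10^-3 mol
n(I2) = n(S2O3^2-)/2 = 8.32 × 10^-4 mol
From the 1:3 ratio, n(BrO3^-) in the aliquot = 1/3 × 8.32 × 10^-4 = 2.77 × 10^-4 mol
[BrO3^-] = 2.77 × 10^-4 / 0.0252 = 0.0110 mol/L

0.0110 mol/L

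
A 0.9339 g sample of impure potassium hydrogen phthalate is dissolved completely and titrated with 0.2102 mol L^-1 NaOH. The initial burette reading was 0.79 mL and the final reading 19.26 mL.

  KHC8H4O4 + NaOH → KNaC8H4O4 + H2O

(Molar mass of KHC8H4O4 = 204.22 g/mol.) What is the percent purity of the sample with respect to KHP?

84.90 %

n(NaOH) = 0.01847 L × 0.2102 mol/L = 3.882 × 10^-3 mol
n(KHC8H4O4) = 3.882 × 10^-3 mol (1:1 ratio)
mass of KHC8H4O4 = 3.882 × 10^-3 × 204.22 g/mol = 0.7929 g
% KHC8H4O4 = 0.7929 / 0.9339 × 100 = 84.90 %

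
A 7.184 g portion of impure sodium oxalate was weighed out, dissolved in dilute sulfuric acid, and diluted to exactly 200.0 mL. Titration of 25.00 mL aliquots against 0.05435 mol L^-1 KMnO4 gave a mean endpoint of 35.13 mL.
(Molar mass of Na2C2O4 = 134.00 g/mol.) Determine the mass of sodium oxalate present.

2 MnO4^- + 5 C2O4^2- + 16 H^+ → 2 Mn^2+ + 10 CO2 + 8 H2O
n(KMnO4) per titration = 0.03513 × 0.05435 = 1.909 × 10^-3 mol
From the 5:2 ratio, n(Na2C2O4) in each aliquot = 5/2 × 1.909 × 10^-3 = 4.773 × 10^-3 mol
n(Na2C2O4) in the whole flask = 4.773 × 10^-3 × 200.0/25.00 = 0.03819 mol
mass of Na2C2O4 = 0.03819 × 134.00 = 5.117 g

5.117 g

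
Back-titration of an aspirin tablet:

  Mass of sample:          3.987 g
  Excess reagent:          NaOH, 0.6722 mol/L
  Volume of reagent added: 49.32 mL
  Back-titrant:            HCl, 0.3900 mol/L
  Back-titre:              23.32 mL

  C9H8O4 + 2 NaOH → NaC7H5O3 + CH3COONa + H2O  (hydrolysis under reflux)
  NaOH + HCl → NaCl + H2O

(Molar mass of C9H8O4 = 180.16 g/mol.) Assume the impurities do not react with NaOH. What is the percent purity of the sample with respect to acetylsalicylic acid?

54.36 %

n(NaOH) added = 0.04932 × 0.6722 = 0.03315 mol
n(HCl) used in back-titration = 0.02332 × 0.3900 = 9.095 × 10^-3 mol
n(NaOH) left over = 9.095 × 10^-3 mol (1:1 ratio)
n(NaOH) consumed by analyte = 0.03315 − 9.095 × 10^-3 = 0.02406 mol
From the 1:2 ratio, n(C9H8O4) = 1/2 × 0.02406 = 0.01203 mol
mass of C9H8O4 = 0.01203 × 180.16 = 2.167 g
% C9H8O4 = 2.167 / 3.987 × 100 = 54.36 %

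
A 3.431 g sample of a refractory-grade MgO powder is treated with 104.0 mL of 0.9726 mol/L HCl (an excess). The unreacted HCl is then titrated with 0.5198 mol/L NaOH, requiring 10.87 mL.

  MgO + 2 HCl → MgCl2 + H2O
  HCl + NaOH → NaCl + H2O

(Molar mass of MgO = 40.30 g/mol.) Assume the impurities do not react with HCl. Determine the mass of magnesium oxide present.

n(HCl) added = 0.1040 × 0.9726 = 0.1012 mol
n(NaOH) used in back-titration = 0.01087 × 0.5198 = 5.650 × 10^-3 mol
n(HCl) left over = 5.650 × 10^-3 mol (1:1 ratio)
n(HCl) consumed by analyte = 0.1012 − 5.650 × 10^-3 = 0.09550 mol
From the 1:2 ratio, n(MgO) = 1/2 × 0.09550 = 0.04775 mol
mass of MgO = 0.04775 × 40.30 = 1.924 g

1.924 g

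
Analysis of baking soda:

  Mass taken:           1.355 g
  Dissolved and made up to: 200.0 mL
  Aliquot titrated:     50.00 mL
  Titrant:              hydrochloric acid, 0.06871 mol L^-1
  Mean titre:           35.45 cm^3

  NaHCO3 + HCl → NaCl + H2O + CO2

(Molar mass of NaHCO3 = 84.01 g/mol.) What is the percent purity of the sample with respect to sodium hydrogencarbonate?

60.41 %

n(HCl) per titration = 0.03545 × 0.06871 = 2.436 × 10^-3 mol
n(NaHCO3) in each aliquot = 2.436 × 10^-3 mol (1:1 ratio)
n(NaHCO3) in the whole flask = 2.436 × 10^-3 × 200.0/50.00 = 9.743 × 10^-3 mol
mass of NaHCO3 = 9.743 × 10^-3 × 84.01 = 0.8185 g
% NaHCO3 = 0.8185 / 1.355 × 100 = 60.41 %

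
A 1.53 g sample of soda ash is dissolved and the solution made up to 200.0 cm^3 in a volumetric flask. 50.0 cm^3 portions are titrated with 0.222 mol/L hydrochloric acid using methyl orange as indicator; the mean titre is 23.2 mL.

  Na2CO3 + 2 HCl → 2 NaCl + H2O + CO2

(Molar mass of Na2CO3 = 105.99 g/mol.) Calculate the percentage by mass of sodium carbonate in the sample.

71.4 %

n(HCl) per titration = 0.0232 × 0.222 = 5.15 × 10^-3 mol
From the 1:2 ratio, n(Na2CO3) in each aliquot = 1/2 × 5.15 × 10^-3 = 2.58 × 10^-3 mol
n(Na2CO3) in the whole flask = 2.58 × 10^-3 × 200.0/50.0 = 0.0103 mol
mass of Na2CO3 = 0.0103 × 105.99 = 1.09 g
% Na2CO3 = 1.09 / 1.53 × 100 = 71.4 %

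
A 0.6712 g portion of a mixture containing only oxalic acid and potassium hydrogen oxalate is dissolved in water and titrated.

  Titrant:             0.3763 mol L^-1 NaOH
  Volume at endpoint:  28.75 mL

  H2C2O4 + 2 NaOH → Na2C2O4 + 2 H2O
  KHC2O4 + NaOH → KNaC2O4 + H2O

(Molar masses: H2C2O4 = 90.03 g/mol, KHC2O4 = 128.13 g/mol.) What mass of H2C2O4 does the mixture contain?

n(NaOH) = 0.02875 × 0.3763 = 0.01082 mol
Let x = n(H2C2O4), y = n(KHC2O4).
Titrant: 2x + 1y = 0.01082;  mass: 90.03x + 128.13y = 0.6712
Solving, x = 4.301 × 10^-3 mol, y = 2.216 × 10^-3 mol
mass of H2C2O4 = 4.301 × 10^-3 × 90.03 = 0.3872 g

0.3872 g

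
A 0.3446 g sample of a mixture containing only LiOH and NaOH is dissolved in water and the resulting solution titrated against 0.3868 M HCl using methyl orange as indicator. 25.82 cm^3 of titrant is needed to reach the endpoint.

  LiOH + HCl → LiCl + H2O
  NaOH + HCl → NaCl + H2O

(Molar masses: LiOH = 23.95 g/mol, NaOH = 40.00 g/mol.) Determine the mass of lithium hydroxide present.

0.08190 g

n(HCl) = 0.02582 × 0.3868 = 9.987 × 10^-3 mol
Let x = n(LiOH), y = n(NaOH).
Titrant: 1x + 1y = 9.987 × 10^-3;  mass: 23.95x + 40.00y = 0.3446
Solving, x = 3.420 × 10^-3 mol, y = 6.567 × 10^-3 mol
mass of LiOH = 3.420 × 10^-3 × 23.95 = 0.08190 g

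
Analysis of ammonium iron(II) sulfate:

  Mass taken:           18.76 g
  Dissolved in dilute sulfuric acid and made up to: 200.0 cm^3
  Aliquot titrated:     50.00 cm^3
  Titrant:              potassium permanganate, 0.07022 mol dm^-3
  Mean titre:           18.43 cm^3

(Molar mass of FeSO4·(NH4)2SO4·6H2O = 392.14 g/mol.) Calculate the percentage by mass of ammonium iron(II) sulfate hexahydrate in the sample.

54.10 %

MnO4^- + 5 Fe^2+ + 8 H^+ → Mn^2+ + 5 Fe^3+ + 4 H2O
n(KMnO4) per titration = 0.01843 × 0.07022 = 1.294 × 10^-3 mol
From the 5:1 ratio, n(FeSO4·(NH4)2SO4·6H2O) in each aliquot = 5/1 × 1.294 × 10^-3 = 6.471 × 10^-3 mol
n(FeSO4·(NH4)2SO4·6H2O) in the whole flask = 6.471 × 10^-3 × 200.0/50.00 = 0.02588 mol
mass of FeSO4·(NH4)2SO4·6H2O = 0.02588 × 392.14 = 10.15 g
% FeSO4·(NH4)2SO4·6H2O = 10.15 / 18.76 × 100 = 54.10 %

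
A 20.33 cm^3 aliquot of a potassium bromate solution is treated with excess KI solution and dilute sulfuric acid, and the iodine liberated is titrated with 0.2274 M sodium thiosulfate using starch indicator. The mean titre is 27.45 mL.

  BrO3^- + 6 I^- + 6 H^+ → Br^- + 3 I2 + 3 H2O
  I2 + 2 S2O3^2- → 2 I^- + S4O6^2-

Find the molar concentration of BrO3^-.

n(S2O3^2-) = 0.02745 × 0.2274 = 6.242 × 10^-3 mol
n(I2) = n(S2O3^2-)/2 = 3.121 × 10^-3 mol
From the 1:3 ratio, n(BrO3^-) in the aliquot = 1/3 × 3.121 × 10^-3 = 1.040 × 10^-3 mol
[BrO3^-] = 1.040 × 10^-3 / 0.02033 = 0.05117 mol/L

0.05117 M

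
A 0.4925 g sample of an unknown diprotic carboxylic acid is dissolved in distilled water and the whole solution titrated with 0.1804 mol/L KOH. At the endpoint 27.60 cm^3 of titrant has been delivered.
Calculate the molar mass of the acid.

197.8 g/mol

n(KOH) = 0.02760 L × 0.1804 mol/L = 4.979 × 10^-3 mol
From the 1:2 ratio, n(H2A) = 1/2 × 4.979 × 10^-3 = 2.490 × 10^-3 mol
M = m / n = 0.4925 g / 2.490 × 10^-3 mol = 197.8 g/mol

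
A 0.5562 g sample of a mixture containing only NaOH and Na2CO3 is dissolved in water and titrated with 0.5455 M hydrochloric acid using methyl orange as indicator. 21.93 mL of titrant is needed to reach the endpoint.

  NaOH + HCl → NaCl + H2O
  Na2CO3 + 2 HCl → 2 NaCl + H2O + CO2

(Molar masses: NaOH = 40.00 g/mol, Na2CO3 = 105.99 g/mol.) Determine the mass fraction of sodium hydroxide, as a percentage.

43.04 %

n(HCl) = 0.02193 × 0.5455 = 0.01196 mol
Let x = n(NaOH), y = n(Na2CO3).
Titrant: 1x + 2y = 0.01196;  mass: 40.00x + 105.99y = 0.5562
Solving, x = 5.985 × 10^-3 mol, y = 2.989 × 10^-3 mol
mass of NaOH = 5.985 × 10^-3 × 40.00 = 0.2394 g
% NaOH = 0.2394 / 0.5562 × 100 = 43.04 %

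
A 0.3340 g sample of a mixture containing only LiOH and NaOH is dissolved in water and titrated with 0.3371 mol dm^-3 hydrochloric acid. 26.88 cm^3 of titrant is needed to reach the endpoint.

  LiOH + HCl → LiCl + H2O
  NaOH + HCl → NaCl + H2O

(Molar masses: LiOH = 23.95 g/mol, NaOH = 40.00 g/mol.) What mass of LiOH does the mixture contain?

0.04245 g

n(HCl) = 0.02688 × 0.3371 = 9.061 × 10^-3 mol
Let x = n(LiOH), y = n(NaOH).
Titrant: 1x + 1y = 9.061 × 10^-3;  mass: 23.95x + 40.00y = 0.3340
Solving, x = 1.773 × 10^-3 mol, y = 7.289 × 10^-3 mol
mass of LiOH = 1.773 × 10^-3 × 23.95 = 0.04245 g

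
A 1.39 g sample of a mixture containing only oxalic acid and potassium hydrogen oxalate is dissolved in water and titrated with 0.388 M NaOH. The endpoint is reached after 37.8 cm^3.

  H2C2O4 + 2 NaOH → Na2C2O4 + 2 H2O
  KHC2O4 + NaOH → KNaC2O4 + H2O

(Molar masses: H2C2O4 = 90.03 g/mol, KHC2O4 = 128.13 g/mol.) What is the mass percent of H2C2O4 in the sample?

n(NaOH) = 0.0378 × 0.388 = 0.0147 mol
Let x = n(H2C2O4), y = n(KHC2O4).
Titrant: 2x + 1y = 0.0147;  mass: 90.03x + 128.13y = 1.39
Solving, x = 2.94 × 10^-3 mol, y = 8.78 × 10^-3 mol
mass of H2C2O4 = 2.94 × 10^-3 × 90.03 = 0.265 g
% H2C2O4 = 0.265 / 1.39 × 100 = 19.1 %

19.1 %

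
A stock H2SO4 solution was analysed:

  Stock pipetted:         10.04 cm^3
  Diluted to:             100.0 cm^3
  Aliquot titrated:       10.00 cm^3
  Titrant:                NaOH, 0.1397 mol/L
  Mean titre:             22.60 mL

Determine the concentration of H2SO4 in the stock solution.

1.572 mol/L

H2SO4 + 2 NaOH → Na2SO4 + 2 H2O
n(NaOH) = 0.02260 × 0.1397 = 3.157 × 10^-3 mol
From the 1:2 ratio, n(H2SO4) in the aliquot = 1/2 × 3.157 × 10^-3 = 1.579 × 10^-3 mol
[H2SO4]_dilute = 1.579 × 10^-3 / 0.01000 = 0.1579 mol/L
Dilution factor = 100.0 / 10.04 = 9.960
[H2SO4]_stock = 0.1579 × 9.960 = 1.572 mol/L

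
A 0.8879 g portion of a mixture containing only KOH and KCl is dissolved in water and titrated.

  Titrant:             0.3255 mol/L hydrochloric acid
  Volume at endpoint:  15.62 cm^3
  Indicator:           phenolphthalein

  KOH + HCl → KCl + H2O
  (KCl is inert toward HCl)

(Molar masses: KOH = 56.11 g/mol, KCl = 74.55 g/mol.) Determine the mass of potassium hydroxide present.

0.2853 g

n(HCl) = 0.01562 × 0.3255 = 5.084 × 10^-3 mol
Let x = n(KOH), y = n(KCl).
Titrant: 1x = 5.084 × 10^-3;  mass: 56.11x + 74.55y = 0.8879
Solving, x = 5.084 × 10^-3 mol, y = 8.083 × 10^-3 mol
mass of KOH = 5.084 × 10^-3 × 56.11 = 0.2853 g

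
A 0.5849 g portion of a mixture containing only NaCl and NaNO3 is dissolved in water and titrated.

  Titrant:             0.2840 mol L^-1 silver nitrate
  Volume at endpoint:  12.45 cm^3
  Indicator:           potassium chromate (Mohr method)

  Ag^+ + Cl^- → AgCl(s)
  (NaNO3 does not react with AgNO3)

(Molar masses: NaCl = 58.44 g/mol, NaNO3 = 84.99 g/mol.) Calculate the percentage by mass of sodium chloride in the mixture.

n(AgNO3) = 0.01245 × 0.2840 = 3.536 × 10^-3 mol
Let x = n(NaCl), y = n(NaNO3).
Titrant: 1x = 3.536 × 10^-3;  mass: 58.44x + 84.99y = 0.5849
Solving, x = 3.536 × 10^-3 mol, y = 4.451 × 10^-3 mol
mass of NaCl = 3.536 × 10^-3 × 58.44 = 0.2066 g
% NaCl = 0.2066 / 0.5849 × 100 = 35.33 %

35.33 %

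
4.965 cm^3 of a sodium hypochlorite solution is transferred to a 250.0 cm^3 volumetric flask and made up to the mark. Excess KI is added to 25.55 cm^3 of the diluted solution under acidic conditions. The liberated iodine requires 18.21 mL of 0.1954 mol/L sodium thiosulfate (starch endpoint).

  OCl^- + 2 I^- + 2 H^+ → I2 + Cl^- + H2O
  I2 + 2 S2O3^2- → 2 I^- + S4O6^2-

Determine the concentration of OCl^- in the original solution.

n(S2O3^2-) = 0.01821 × 0.1954 = 3.558 × 10^-3 mol
n(I2) = n(S2O3^2-)/2 = 1.779 × 10^-3 mol
n(OCl^-) in the aliquot = 1.779 × 10^-3 mol (1:1 ratio)
[OCl^-]_dilute = 1.779 × 10^-3 / 0.02555 = 0.06963 mol/L
[OCl^-]_original = 0.06963 × 250.0/4.965 = 3.506 mol/L

3.506 mol/L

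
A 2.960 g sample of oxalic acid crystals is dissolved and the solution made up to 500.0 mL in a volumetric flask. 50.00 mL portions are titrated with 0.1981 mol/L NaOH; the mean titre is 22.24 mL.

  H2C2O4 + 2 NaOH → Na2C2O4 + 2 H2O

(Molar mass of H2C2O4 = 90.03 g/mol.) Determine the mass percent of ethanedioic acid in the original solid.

n(NaOH) per titration = 0.02224 × 0.1981 = 4.406 × 10^-3 mol
From the 1:2 ratio, n(H2C2O4) in each aliquot = 1/2 × 4.406 × 10^-3 = 2.203 × 10^-3 mol
n(H2C2O4) in the whole flask = 2.203 × 10^-3 × 500.0/50.00 = 0.02203 mol
mass of H2C2O4 = 0.02203 × 90.03 = 1.983 g
% H2C2O4 = 1.983 / 2.960 × 100 = 67.00 %

67.00 %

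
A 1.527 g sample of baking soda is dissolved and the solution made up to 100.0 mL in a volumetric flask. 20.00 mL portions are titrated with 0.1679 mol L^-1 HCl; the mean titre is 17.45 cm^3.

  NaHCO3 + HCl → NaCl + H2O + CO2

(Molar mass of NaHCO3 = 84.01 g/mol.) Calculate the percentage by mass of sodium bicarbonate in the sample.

n(HCl) per titration = 0.01745 × 0.1679 = 2.930 × 10^-3 mol
n(NaHCO3) in each aliquot = 2.930 × 10^-3 mol (1:1 ratio)
n(NaHCO3) in the whole flask = 2.930 × 10^-3 × 100.0/20.00 = 0.01465 mol
mass of NaHCO3 = 0.01465 × 84.01 = 1.231 g
% NaHCO3 = 1.231 / 1.527 × 100 = 80.59 %

80.59 %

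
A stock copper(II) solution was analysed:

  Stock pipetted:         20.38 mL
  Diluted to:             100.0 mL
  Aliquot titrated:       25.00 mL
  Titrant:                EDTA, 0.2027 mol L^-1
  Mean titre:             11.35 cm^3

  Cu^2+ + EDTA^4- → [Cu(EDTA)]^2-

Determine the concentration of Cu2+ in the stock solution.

0.4515 mol/L

n(EDTA) = 0.01135 × 0.2027 = 2.301 × 10^-3 mol
n(Cu2+) in the aliquot = 2.301 × 10^-3 mol (1:1 ratio)
[Cu2+]_dilute = 2.301 × 10^-3 / 0.02500 = 0.09203 mol/L
Dilution factor = 100.0 / 20.38 = 4.907
[Cu2+]_stock = 0.09203 × 4.907 = 0.4515 mol/L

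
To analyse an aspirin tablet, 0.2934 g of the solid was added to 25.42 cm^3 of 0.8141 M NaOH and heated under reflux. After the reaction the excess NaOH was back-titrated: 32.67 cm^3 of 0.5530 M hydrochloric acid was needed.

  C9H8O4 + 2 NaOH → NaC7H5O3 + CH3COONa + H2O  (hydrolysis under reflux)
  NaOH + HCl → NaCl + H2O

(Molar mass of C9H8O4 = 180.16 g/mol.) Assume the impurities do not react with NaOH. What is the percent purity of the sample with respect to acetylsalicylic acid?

n(NaOH) added = 0.02542 × 0.8141 = 0.02069 mol
n(HCl) used in back-titration = 0.03267 × 0.5530 = 0.01807 mol
n(NaOH) left over = 0.01807 mol (1:1 ratio)
n(NaOH) consumed by analyte = 0.02069 − 0.01807 = 2.628 × 10^-3 mol
From the 1:2 ratio, n(C9H8O4) = 1/2 × 2.628 × 10^-3 = 1.314 × 10^-3 mol
mass of C9H8O4 = 1.314 × 10^-3 × 180.16 = 0.2367 g
% C9H8O4 = 0.2367 / 0.2934 × 100 = 80.68 %

80.68 %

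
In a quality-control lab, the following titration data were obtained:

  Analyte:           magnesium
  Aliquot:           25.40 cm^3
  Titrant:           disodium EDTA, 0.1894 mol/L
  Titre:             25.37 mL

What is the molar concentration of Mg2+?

Mg^2+ + EDTA^4- → [Mg(EDTA)]^2-
n(EDTA) = 0.02537 L × 0.1894 mol/L = 4.805 × 10^-3 mol
n(Mg2+) = 4.805 × 10^-3 mol (1:1 mole ratio)
[Mg2+] = 4.805 × 10^-3 mol / 0.02540 L = 0.1892 mol/L

0.1892 mol/L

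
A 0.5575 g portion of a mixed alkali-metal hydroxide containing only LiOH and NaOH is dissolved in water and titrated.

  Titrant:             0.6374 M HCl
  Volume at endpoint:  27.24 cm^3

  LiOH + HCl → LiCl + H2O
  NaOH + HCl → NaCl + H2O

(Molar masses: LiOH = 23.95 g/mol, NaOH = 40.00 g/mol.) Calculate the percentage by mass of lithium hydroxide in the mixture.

n(HCl) = 0.02724 × 0.6374 = 0.01736 mol
Let x = n(LiOH), y = n(NaOH).
Titrant: 1x + 1y = 0.01736;  mass: 23.95x + 40.00y = 0.5575
Solving, x = 8.537 × 10^-3 mol, y = 8.826 × 10^-3 mol
mass of LiOH = 8.537 × 10^-3 × 23.95 = 0.2044 g
% LiOH = 0.2044 / 0.5575 × 100 = 36.67 %

36.67 %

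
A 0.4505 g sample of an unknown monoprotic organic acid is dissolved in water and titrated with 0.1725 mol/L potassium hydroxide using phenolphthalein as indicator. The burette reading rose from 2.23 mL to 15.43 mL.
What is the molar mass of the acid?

n(KOH) = 0.01320 L × 0.1725 mol/L = 2.277 × 10^-3 mol
n(HA) = 2.277 × 10^-3 mol (1:1 ratio)
M = m / n = 0.4505 g / 2.277 × 10^-3 mol = 197.8 g/mol

197.8 g/mol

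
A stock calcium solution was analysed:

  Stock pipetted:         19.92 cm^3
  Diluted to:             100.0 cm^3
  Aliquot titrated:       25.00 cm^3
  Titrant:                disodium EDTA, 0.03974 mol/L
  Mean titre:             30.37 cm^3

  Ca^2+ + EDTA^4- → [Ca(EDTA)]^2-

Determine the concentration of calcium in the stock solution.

0.2424 mol/L

n(EDTA) = 0.03037 × 0.03974 = 1.207 × 10^-3 mol
n(Ca2+) in the aliquot = 1.207 × 10^-3 mol (1:1 ratio)
[Ca2+]_dilute = 1.207 × 10^-3 / 0.02500 = 0.04828 mol/L
Dilution factor = 100.0 / 19.92 = 5.020
[Ca2+]_stock = 0.04828 × 5.020 = 0.2424 mol/L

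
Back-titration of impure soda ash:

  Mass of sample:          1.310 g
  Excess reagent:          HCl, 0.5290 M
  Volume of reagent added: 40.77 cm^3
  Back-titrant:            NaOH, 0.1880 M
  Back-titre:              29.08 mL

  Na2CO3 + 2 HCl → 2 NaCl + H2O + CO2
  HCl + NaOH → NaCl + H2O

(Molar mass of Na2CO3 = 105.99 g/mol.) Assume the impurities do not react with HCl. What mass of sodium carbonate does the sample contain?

0.8532 g

n(HCl) added = 0.04077 × 0.5290 = 0.02157 mol
n(NaOH) used in back-titration = 0.02908 × 0.1880 = 5.467 × 10^-3 mol
n(HCl) left over = 5.467 × 10^-3 mol (1:1 ratio)
n(HCl) consumed by analyte = 0.02157 − 5.467 × 10^-3 = 0.01610 mol
From the 1:2 ratio, n(Na2CO3) = 1/2 × 0.01610 = 8.050 × 10^-3 mol
mass of Na2CO3 = 8.050 × 10^-3 × 105.99 = 0.8532 g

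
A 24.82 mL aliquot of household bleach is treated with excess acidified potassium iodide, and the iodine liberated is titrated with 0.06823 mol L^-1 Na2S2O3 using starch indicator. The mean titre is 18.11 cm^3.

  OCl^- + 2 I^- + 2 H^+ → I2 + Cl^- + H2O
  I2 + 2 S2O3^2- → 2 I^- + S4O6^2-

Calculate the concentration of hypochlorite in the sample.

n(S2O3^2-) = 0.01811 × 0.06823 = 1.236 × 10^-3 mol
n(I2) = n(S2O3^2-)/2 = 6.178 × 10^-4 mol
n(OCl^-) in the aliquot = 6.178 × 10^-4 mol (1:1 ratio)
[OCl^-] = 6.178 × 10^-4 / 0.02482 = 0.02489 mol/L

0.02489 mol/L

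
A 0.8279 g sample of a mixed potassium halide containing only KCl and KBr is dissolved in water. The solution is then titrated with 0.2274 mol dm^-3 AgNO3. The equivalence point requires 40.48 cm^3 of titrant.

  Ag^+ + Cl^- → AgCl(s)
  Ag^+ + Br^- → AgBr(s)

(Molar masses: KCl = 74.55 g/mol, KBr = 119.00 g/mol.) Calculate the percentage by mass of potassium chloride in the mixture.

n(AgNO3) = 0.04048 × 0.2274 = 9.205 × 10^-3 mol
Let x = n(KCl), y = n(KBr).
Titrant: 1x + 1y = 9.205 × 10^-3;  mass: 74.55x + 119.00y = 0.8279
Solving, x = 6.018 × 10^-3 mol, y = 3.187 × 10^-3 mol
mass of KCl = 6.018 × 10^-3 × 74.55 = 0.4487 g
% KCl = 0.4487 / 0.8279 × 100 = 54.19 %

54.19 %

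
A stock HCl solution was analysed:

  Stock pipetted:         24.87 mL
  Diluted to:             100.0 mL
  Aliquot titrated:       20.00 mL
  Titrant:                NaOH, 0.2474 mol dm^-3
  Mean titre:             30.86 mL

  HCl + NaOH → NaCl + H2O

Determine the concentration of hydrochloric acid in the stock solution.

n(NaOH) = 0.03086 × 0.2474 = 7.635 × 10^-3 mol
n(HCl) in the aliquot = 7.635 × 10^-3 mol (1:1 ratio)
[HCl]_dilute = 7.635 × 10^-3 / 0.02000 = 0.3817 mol/L
Dilution factor = 100.0 / 24.87 = 4.021
[HCl]_stock = 0.3817 × 4.021 = 1.535 mol/L

1.535 mol/L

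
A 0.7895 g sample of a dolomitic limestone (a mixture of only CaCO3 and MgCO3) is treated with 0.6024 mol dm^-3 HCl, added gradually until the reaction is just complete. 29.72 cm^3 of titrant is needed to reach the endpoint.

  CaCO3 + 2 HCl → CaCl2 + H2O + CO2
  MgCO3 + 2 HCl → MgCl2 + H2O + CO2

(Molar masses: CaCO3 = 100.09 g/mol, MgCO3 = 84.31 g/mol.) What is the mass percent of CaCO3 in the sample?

n(HCl) = 0.02972 × 0.6024 = 0.01790 mol
Let x = n(CaCO3), y = n(MgCO3).
Titrant: 2x + 2y = 0.01790;  mass: 100.09x + 84.31y = 0.7895
Solving, x = 2.204 × 10^-3 mol, y = 6.747 × 10^-3 mol
mass of CaCO3 = 2.204 × 10^-3 × 100.09 = 0.2206 g
% CaCO3 = 0.2206 / 0.7895 × 100 = 27.95 %

27.95 %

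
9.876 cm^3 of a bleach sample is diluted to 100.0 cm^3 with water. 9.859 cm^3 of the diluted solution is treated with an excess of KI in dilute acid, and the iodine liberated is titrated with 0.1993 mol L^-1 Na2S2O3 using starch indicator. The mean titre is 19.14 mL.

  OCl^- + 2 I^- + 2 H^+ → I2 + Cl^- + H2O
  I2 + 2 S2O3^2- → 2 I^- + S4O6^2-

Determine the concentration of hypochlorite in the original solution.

1.959 mol/L

n(S2O3^2-) = 0.01914 × 0.1993 = 3.815 × 10^-3 mol
n(I2) = n(S2O3^2-)/2 = 1.907 × 10^-3 mol
n(OCl^-) in the aliquot = 1.907 × 10^-3 mol (1:1 ratio)
[OCl^-]_dilute = 1.907 × 10^-3 / 0.009859 = 0.1935 mol/L
[OCl^-]_original = 0.1935 × 100.0/9.876 = 1.959 mol/L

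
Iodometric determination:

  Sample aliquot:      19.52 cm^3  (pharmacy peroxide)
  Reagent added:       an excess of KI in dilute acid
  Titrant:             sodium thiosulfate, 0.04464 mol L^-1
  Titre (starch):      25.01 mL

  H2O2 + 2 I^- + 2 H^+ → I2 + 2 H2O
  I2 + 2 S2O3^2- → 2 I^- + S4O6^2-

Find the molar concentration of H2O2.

0.02860 mol/L

n(S2O3^2-) = 0.02501 × 0.04464 = 1.116 × 10^-3 mol
n(I2) = n(S2O3^2-)/2 = 5.582 × 10^-4 mol
n(H2O2) in the aliquot = 5.582 × 10^-4 mol (1:1 ratio)
[H2O2] = 5.582 × 10^-4 / 0.01952 = 0.02860 mol/L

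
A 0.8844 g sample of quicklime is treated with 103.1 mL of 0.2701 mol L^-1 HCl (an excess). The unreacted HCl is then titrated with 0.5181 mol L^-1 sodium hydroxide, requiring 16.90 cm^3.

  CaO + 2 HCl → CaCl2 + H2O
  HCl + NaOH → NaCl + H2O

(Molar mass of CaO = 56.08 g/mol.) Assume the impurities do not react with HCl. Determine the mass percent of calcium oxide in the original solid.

n(HCl) added = 0.1031 × 0.2701 = 0.02785 mol
n(NaOH) used in back-titration = 0.01690 × 0.5181 = 8.756 × 10^-3 mol
n(HCl) left over = 8.756 × 10^-3 mol (1:1 ratio)
n(HCl) consumed by analyte = 0.02785 − 8.756 × 10^-3 = 0.01909 mol
From the 1:2 ratio, n(CaO) = 1/2 × 0.01909 = 9.546 × 10^-3 mol
mass of CaO = 9.546 × 10^-3 × 56.08 = 0.5353 g
% CaO = 0.5353 / 0.8844 × 100 = 60.53 %

60.53 %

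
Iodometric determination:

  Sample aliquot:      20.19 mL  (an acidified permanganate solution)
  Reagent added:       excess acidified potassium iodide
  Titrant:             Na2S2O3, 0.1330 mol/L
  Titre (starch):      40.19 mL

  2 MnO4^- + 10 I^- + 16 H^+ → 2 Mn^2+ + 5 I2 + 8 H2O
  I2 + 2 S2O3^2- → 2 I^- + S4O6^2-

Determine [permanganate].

n(S2O3^2-) = 0.04019 × 0.1330 = 5.345 × 10^-3 mol
n(I2) = n(S2O3^2-)/2 = 2.673 × 10^-3 mol
From the 2:5 ratio, n(MnO4^-) in the aliquot = 2/5 × 2.673 × 10^-3 = 1.069 × 10^-3 mol
[MnO4^-] = 1.069 × 10^-3 / 0.02019 = 0.05295 mol/L

0.05295 mol/L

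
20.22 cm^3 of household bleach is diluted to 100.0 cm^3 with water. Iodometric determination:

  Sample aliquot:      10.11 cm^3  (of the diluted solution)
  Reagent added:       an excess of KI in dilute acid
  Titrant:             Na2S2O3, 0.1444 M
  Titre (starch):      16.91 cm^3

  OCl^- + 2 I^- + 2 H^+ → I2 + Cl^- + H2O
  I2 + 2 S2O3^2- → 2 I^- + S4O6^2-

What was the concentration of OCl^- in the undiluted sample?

0.5972 M

n(S2O3^2-) = 0.01691 × 0.1444 = 2.442 × 10^-3 mol
n(I2) = n(S2O3^2-)/2 = 1.221 × 10^-3 mol
n(OCl^-) in the aliquot = 1.221 × 10^-3 mol (1:1 ratio)
[OCl^-]_dilute = 1.221 × 10^-3 / 0.01011 = 0.1208 mol/L
[OCl^-]_original = 0.1208 × 100.0/20.22 = 0.5972 mol/L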